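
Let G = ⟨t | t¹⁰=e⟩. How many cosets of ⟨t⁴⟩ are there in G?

First find ord(t⁴) by computing successive powers:
  (t⁴)¹ = t⁴, (t⁴)² = t⁸, (t⁴)³ = t², (t⁴)⁴ = t⁶, (t⁴)⁵ = e.
So |⟨t⁴⟩| = ord(t⁴) = 5. With |G| = 10, by Lagrange [G : ⟨t⁴⟩] = 10/5 = 2.

Answer: 2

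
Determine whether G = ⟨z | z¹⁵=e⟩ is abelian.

G has a single generator, so G is cyclic and hence abelian.

Answer: Yes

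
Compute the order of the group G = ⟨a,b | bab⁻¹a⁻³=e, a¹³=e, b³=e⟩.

Enumerate words in the generators, reducing via the relations: the distinct elements are
  {a, b, e, ab, a², a³, a⁴, a⁵, a⁶, a⁷, a⁸, a⁹, b², ab², a²b, a³b, a¹², a¹¹, a¹⁰, a⁴b, a⁵b, a⁶b, a⁷b, a⁸b, a⁹b, a²b², a³b², a¹²b, a¹¹b, a¹⁰b, a⁴b², a⁵b², a⁶b², a⁷b², a⁸b², a⁹b², a¹²b², a¹¹b², a¹⁰b²}.
No further products give new elements, so |G| = 39.

Answer: 39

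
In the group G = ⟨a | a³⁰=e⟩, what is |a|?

Compute successive powers until reaching e:
  a¹ = a, a² = a², a³ = a³, a⁴ = a⁴, a⁵ = a⁵, a⁶ = a⁶, a⁷ = a⁷, a⁸ = a⁸, a⁹ = a⁹, a¹⁰ = a¹⁰, a¹¹ = a¹¹, a¹² = a¹², a¹³ = a¹³, a¹⁴ = a¹⁴, a¹⁵ = a¹⁵, a¹⁶ = a¹⁶, a¹⁷ = a¹⁷, a¹⁸ = a¹⁸, a¹⁹ = a¹⁹, a²⁰ = a²⁰, a²¹ = a²¹, a²² = a²², a²³ = a²³, a²⁴ = a²⁴, a²⁵ = a²⁵, a²⁶ = a²⁶, a²⁷ = a²⁷, a²⁸ = a²⁸, a²⁹ = a²⁹, a³⁰ = e.
The smallest positive k with aᵏ = e is 30.

Answer: 30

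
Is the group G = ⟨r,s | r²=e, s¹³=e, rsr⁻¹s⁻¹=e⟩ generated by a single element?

|G| = 26. The element rs has order 26 (its powers give 26 distinct elements), so ⟨rs⟩ = G and G is cyclic.

Answer: Yes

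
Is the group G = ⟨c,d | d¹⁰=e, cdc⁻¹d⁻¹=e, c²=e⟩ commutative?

Each pair of generators commutes: c·d = cd = d·c. Since the generators pairwise commute, every element of G commutes with every other, so G is abelian.

Answer: Yes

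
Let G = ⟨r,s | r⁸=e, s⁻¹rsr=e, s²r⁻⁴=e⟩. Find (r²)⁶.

Compute successive powers of (r²), reducing at each step:
  (r²)²: (r²) · r² = r⁴
  (r²)³: (r⁴) · r² = r⁶
  (r²)⁴: (r⁶) · r² = e
  (r²)⁵: e · r² = r²
  (r²)⁶: (r²) · r² = r⁴

Answer: r⁴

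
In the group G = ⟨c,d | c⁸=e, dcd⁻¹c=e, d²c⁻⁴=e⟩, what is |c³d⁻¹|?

Compute successive powers until reaching e:
  (c³d⁻¹)¹ = c³d⁻¹, (c³d⁻¹)² = c⁴, (c³d⁻¹)³ = c³d, (c³d⁻¹)⁴ = e.
The smallest positive k with (c³d⁻¹)ᵏ = e is 4.

Answer: 4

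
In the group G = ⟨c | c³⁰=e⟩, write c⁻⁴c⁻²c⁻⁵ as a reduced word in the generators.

Multiply left to right, reducing at each step:
  (c²⁶) · c⁻² = c²⁴
  (c²⁴) · c⁻⁵ = c¹⁹

Answer: c¹⁹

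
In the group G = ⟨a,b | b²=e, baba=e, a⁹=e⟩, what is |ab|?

Compute successive powers until reaching e:
  (ab)¹ = ab, (ab)² = e.
The smallest positive k with (ab)ᵏ = e is 2.

Answer: 2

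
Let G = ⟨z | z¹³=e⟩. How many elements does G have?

G is generated by a single element, so G is cyclic. The relator gives z¹³ = e and no smaller power is forced to be e, so the 13 powers {e, z, z², z³, z⁴, z⁵, z⁶, z⁷, z⁸, z⁹, z¹², z¹¹, z¹⁰} are distinct. Hence |G| = 13.

Answer: 13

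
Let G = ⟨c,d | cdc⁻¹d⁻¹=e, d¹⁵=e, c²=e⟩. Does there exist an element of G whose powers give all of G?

|G| = 30. The element cd has order 30 (its powers give 30 distinct elements), so ⟨cd⟩ = G and G is cyclic.

Answer: Yes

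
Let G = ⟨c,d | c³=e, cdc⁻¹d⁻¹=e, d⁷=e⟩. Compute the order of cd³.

Compute successive powers until reaching e:
  (cd³)¹ = cd³, (cd³)² = c²d⁶, (cd³)³ = d², (cd³)⁴ = cd⁵, (cd³)⁵ = c²d, (cd³)⁶ = d⁴, (cd³)⁷ = c, (cd³)⁸ = c²d³, (cd³)⁹ = d⁶, (cd³)¹⁰ = cd², (cd³)¹¹ = c²d⁵, (cd³)¹² = d, (cd³)¹³ = cd⁴, (cd³)¹⁴ = c², (cd³)¹⁵ = d³, (cd³)¹⁶ = cd⁶, (cd³)¹⁷ = c²d², (cd³)¹⁸ = d⁵, (cd³)¹⁹ = cd, (cd³)²⁰ = c²d⁴, (cd³)²¹ = e.
The smallest positive k with (cd³)ᵏ = e is 21.

Answer: 21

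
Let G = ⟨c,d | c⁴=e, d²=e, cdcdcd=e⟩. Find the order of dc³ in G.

Compute successive powers until reaching e:
  (dc³)¹ = dc³, (dc³)² = cd, (dc³)³ = e.
The smallest positive k with (dc³)ᵏ = e is 3.

Answer: 3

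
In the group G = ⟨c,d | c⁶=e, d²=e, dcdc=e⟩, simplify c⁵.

Compute successive powers of c, reducing at each step:
  c²: c · c = c²
  c³: (c²) · c = c³
  c⁴: (c³) · c = c⁴
  c⁵: (c⁴) · c = c⁵

Answer: c⁵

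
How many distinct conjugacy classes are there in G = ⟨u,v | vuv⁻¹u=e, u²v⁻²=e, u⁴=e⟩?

The conjugacy classes (representative and size) are:
  [e] (size 1), [u³] (size 2), [u²] (size 1), [v⁻¹] (size 2), [uv] (size 2).
Class equation: 1 + 2 + 1 + 2 + 2 = 8 = |G|. So G has 5 conjugacy classes.

Answer: 5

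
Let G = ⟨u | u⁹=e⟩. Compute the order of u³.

Compute successive powers until reaching e:
  (u³)¹ = u³, (u³)² = u⁶, (u³)³ = e.
The smallest positive k with (u³)ᵏ = e is 3.

Answer: 3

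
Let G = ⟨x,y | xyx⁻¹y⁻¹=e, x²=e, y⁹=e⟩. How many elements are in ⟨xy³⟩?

|⟨xy³⟩| equals the order of xy³. Compute successive powers until reaching e:
  (xy³)¹ = xy³, (xy³)² = y⁶, (xy³)³ = x, (xy³)⁴ = y³, (xy³)⁵ = xy⁶, (xy³)⁶ = e.
The smallest positive k with (xy³)ᵏ = e is 6, so |⟨xy³⟩| = 6.

Answer: 6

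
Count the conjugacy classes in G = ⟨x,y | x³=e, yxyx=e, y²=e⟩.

The conjugacy classes (representative and size) are:
  [e] (size 1), [x] (size 2), [xy] (size 3).
Class equation: 1 + 2 + 3 = 6 = |G|. So G has 3 conjugacy classes.

Answer: 3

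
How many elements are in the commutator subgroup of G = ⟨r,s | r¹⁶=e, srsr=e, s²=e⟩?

G' = [G, G] is generated by all commutators. The generator-pair commutators are: [r, s] = r².
The subgroup they normally generate is {e, r², r⁴, r⁶, r⁸, r¹⁰, r¹², r¹⁴}, of order 8.
Check: |G/G'| = 32/8 = 4 is the order of the abelianisation.

Answer: 8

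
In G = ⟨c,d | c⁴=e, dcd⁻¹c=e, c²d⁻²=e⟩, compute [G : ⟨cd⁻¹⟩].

First find ord(cd⁻¹) by computing successive powers:
  (cd⁻¹)¹ = cd⁻¹, (cd⁻¹)² = c², (cd⁻¹)³ = cd, (cd⁻¹)⁴ = e.
So |⟨cd⁻¹⟩| = ord(cd⁻¹) = 4. With |G| = 8, by Lagrange [G : ⟨cd⁻¹⟩] = 8/4 = 2.

Answer: 2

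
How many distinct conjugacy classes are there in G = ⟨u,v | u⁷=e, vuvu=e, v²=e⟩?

The conjugacy classes (representative and size) are:
  [e] (size 1), [u⁶] (size 2), [u⁵] (size 2), [u⁴] (size 2), [uv] (size 7).
Class equation: 1 + 2 + 2 + 2 + 7 = 14 = |G|. So G has 5 conjugacy classes.

Answer: 5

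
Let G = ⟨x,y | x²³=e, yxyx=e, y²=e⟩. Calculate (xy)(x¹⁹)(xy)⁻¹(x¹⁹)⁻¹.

[(xy), (x¹⁹)] = (xy)·(x¹⁹)·(xy)⁻¹·(x¹⁹)⁻¹.
  (xy) · (x¹⁹) = x⁵y
  (x⁵y) · (xy) = x⁴
  (x⁴) · (x⁴) = x⁸

Answer: x⁸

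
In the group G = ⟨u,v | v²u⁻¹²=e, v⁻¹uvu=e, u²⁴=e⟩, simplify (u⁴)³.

Compute successive powers of (u⁴), reducing at each step:
  (u⁴)²: (u⁴) · u⁴ = u⁸
  (u⁴)³: (u⁸) · u⁴ = u¹²

Answer: u¹²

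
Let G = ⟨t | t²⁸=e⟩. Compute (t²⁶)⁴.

Compute successive powers of (t²⁶), reducing at each step:
  (t²⁶)²: (t²⁶) · t²⁶ = t²⁴
  (t²⁶)³: (t²⁴) · t²⁶ = t²²
  (t²⁶)⁴: (t²²) · t²⁶ = t²⁰

Answer: t²⁰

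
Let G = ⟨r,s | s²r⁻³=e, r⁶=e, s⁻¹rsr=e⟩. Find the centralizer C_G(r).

⟨r⟩ ⊆ C_G(r) since powers of r commute with r; so |C_G(r)| ≥ |⟨r⟩| = 6.
By orbit–stabilizer, |C_G(r)| = |G| / |conj. class of r| = 12 / 2 = 6.
The 6 elements commuting with r are {e, r, r², r³, r⁴, r⁵}.

Answer: {e, r, r², r³, r⁴, r⁵}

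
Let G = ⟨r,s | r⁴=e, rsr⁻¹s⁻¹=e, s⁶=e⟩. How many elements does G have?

Enumerate words in the generators, reducing via the relations: the distinct elements are
  {e, r, s, rs, r², r³, s², s³, s⁴, s⁵, rs², rs³, rs⁴, rs⁵, r²s, r³s, r²s², r²s³, r²s⁴, r²s⁵, r³s², r³s³, r³s⁴, r³s⁵}.
No further products give new elements, so |G| = 24.

Answer: 24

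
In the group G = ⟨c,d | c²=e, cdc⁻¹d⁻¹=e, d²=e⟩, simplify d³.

Compute successive powers of d, reducing at each step:
  d²: d · d = e
  d³: e · d = d

Answer: d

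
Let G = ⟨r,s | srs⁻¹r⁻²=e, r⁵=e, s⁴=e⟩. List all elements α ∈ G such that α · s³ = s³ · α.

⟨s³⟩ ⊆ C_G(s³) since powers of s³ commute with s³; so |C_G(s³)| ≥ |⟨s³⟩| = 4.
By orbit–stabilizer, |C_G(s³)| = |G| / |conj. class of s³| = 20 / 5 = 4.
The 4 elements commuting with s³ are {e, s, s², s³}.

Answer: {e, s, s², s³}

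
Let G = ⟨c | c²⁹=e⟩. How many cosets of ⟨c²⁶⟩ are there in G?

First find ord(c²⁶) by computing successive powers:
  (c²⁶)¹ = c²⁶, (c²⁶)² = c²³, (c²⁶)³ = c²⁰, (c²⁶)⁴ = c¹⁷, (c²⁶)⁵ = c¹⁴, (c²⁶)⁶ = c¹¹, (c²⁶)⁷ = c⁸, (c²⁶)⁸ = c⁵, (c²⁶)⁹ = c², (c²⁶)¹⁰ = c²⁸, (c²⁶)¹¹ = c²⁵, (c²⁶)¹² = c²², (c²⁶)¹³ = c¹⁹, (c²⁶)¹⁴ = c¹⁶, (c²⁶)¹⁵ = c¹³, (c²⁶)¹⁶ = c¹⁰, (c²⁶)¹⁷ = c⁷, (c²⁶)¹⁸ = c⁴, (c²⁶)¹⁹ = c, (c²⁶)²⁰ = c²⁷, (c²⁶)²¹ = c²⁴, (c²⁶)²² = c²¹, (c²⁶)²³ = c¹⁸, (c²⁶)²⁴ = c¹⁵, (c²⁶)²⁵ = c¹², (c²⁶)²⁶ = c⁹, (c²⁶)²⁷ = c⁶, (c²⁶)²⁸ = c³, (c²⁶)²⁹ = e.
So |⟨c²⁶⟩| = ord(c²⁶) = 29. With |G| = 29, by Lagrange [G : ⟨c²⁶⟩] = 29/29 = 1.

Answer: 1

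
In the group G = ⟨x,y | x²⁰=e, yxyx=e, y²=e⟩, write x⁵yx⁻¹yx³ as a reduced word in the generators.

Multiply left to right, reducing at each step:
  (x⁵) · y = x⁵y
  (x⁵y) · x⁻¹ = x⁶y
  (x⁶y) · y = x⁶
  (x⁶) · x³ = x⁹

Answer: x⁹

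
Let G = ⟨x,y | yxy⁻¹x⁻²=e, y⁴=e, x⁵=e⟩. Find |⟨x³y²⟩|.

|⟨x³y²⟩| equals the order of x³y². Compute successive powers until reaching e:
  (x³y²)¹ = x³y², (x³y²)² = e.
The smallest positive k with (x³y²)ᵏ = e is 2, so |⟨x³y²⟩| = 2.

Answer: 2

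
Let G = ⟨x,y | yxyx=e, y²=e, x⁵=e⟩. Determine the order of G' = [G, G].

G' = [G, G] is generated by all commutators. The generator-pair commutators are: [x, y] = x².
The subgroup they normally generate is {e, x, x², x³, x⁴}, of order 5.
Check: |G/G'| = 10/5 = 2 is the order of the abelianisation.

Answer: 5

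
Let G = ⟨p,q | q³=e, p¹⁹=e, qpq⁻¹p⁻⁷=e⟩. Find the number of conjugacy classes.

The conjugacy classes (representative and size) are:
  [e] (size 1), [p¹¹] (size 3), [p¹⁴] (size 3), [p⁶] (size 3), [p¹⁷] (size 3), [p¹²] (size 3), [p¹⁰] (size 3), [p²q] (size 19), [p¹⁸q²] (size 19).
Class equation: 1 + 3 + 3 + 3 + 3 + 3 + 3 + 19 + 19 = 57 = |G|. So G has 9 conjugacy classes.

Answer: 9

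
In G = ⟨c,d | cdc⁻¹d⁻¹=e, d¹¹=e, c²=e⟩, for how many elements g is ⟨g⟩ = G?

G is cyclic of order 22. An element generates G iff its order is 22, and a cyclic group of order 22 has exactly φ(22) = 10 such elements.

Answer: 10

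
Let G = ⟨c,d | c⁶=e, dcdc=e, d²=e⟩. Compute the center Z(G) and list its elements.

An element z ∈ Z(G) iff z commutes with every generator.
For example c³ is central: (c³)·c = c⁴ = c·(c³); (c³)·d = c³d = d·(c³).
Whereas c ∉ Z(G) since c·d = cd ≠ c⁵d = d·c.
Checking each of the 12 elements this way gives Z(G) = {e, c³}, of order 2.

Answer: {e, c³}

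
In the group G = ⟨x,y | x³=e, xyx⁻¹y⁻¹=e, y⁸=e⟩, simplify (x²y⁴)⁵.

Compute successive powers of (x²y⁴), reducing at each step:
  (x²y⁴)²: (x²y⁴) · x² = xy⁴;   (xy⁴) · y⁴ = x
  (x²y⁴)³: x · x² = e;   e · y⁴ = y⁴
  (x²y⁴)⁴: (y⁴) · x² = x²y⁴;   (x²y⁴) · y⁴ = x²
  (x²y⁴)⁵: (x²) · x² = x;   x · y⁴ = xy⁴

Answer: xy⁴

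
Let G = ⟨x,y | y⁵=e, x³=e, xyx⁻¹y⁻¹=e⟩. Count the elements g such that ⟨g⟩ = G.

G is cyclic of order 15. An element generates G iff its order is 15, and a cyclic group of order 15 has exactly φ(15) = 8 such elements.

Answer: 8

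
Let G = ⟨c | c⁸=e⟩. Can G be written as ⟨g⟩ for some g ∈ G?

|G| = 8. The element c has order 8 (its powers give 8 distinct elements), so ⟨c⟩ = G and G is cyclic.

Answer: Yes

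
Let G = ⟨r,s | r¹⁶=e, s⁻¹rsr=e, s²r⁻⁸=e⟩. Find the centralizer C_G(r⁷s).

⟨r⁷s⟩ ⊆ C_G(r⁷s) since powers of r⁷s commute with r⁷s; so |C_G(r⁷s)| ≥ |⟨r⁷s⟩| = 4.
By orbit–stabilizer, |C_G(r⁷s)| = |G| / |conj. class of r⁷s| = 32 / 8 = 4.
The 4 elements commuting with r⁷s are {e, r⁸, r⁷s, r⁷s⁻¹}.

Answer: {e, r⁸, r⁷s, r⁷s⁻¹}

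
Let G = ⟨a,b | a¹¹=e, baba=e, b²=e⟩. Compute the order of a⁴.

Compute successive powers until reaching e:
  (a⁴)¹ = a⁴, (a⁴)² = a⁸, (a⁴)³ = a, (a⁴)⁴ = a⁵, (a⁴)⁵ = a⁹, (a⁴)⁶ = a², (a⁴)⁷ = a⁶, (a⁴)⁸ = a¹⁰, (a⁴)⁹ = a³, (a⁴)¹⁰ = a⁷, (a⁴)¹¹ = e.
The smallest positive k with (a⁴)ᵏ = e is 11.

Answer: 11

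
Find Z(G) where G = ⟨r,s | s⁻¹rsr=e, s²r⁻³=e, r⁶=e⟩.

An element z ∈ Z(G) iff z commutes with every generator.
For example r³ is central: (r³)·r = r⁴ = r·(r³); (r³)·s = s⁻¹ = s·(r³).
Whereas r ∉ Z(G) since r·s = rs ≠ r²s⁻¹ = s·r.
Checking each of the 12 elements this way gives Z(G) = {e, r³}, of order 2.

Answer: {e, r³}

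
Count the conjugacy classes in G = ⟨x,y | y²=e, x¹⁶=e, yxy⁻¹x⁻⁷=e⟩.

The conjugacy classes (representative and size) are:
  [e] (size 1), [x] (size 2), [x¹⁴] (size 2), [x³] (size 2), [x⁴] (size 2), [x¹⁰] (size 2), [x⁸] (size 1), [x⁹] (size 2), [x¹¹] (size 2), [x¹⁰y] (size 8), [xy] (size 8).
Class equation: 1 + 2 + 2 + 2 + 2 + 2 + 1 + 2 + 2 + 8 + 8 = 32 = |G|. So G has 11 conjugacy classes.

Answer: 11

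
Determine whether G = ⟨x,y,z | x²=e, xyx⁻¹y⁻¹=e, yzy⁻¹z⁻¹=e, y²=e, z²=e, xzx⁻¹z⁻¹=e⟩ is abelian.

Each pair of generators commutes: x·y = xy = y·x; x·z = xz = z·x; y·z = yz = z·y. Since the generators pairwise commute, every element of G commutes with every other, so G is abelian.

Answer: Yes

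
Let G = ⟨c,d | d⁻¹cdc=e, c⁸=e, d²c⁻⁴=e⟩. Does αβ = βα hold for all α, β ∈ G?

c·d = cd but d·c = c³d⁻¹, so c·d ≠ d·c and G is not abelian.

Answer: No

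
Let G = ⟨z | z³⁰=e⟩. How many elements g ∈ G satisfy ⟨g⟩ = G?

G is cyclic of order 30. An element generates G iff its order is 30, and a cyclic group of order 30 has exactly φ(30) = 8 such elements.

Answer: 8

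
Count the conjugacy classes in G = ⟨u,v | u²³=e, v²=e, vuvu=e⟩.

The conjugacy classes (representative and size) are:
  [e] (size 1), [u] (size 2), [u²¹] (size 2), [u²⁰] (size 2), [u⁴] (size 2), [u¹⁸] (size 2), [u⁶] (size 2), [u¹⁶] (size 2), [u⁸] (size 2), [u⁹] (size 2), [u¹⁰] (size 2), [u¹²] (size 2), [u¹⁸v] (size 23).
Class equation: 1 + 2 + 2 + 2 + 2 + 2 + 2 + 2 + 2 + 2 + 2 + 2 + 23 = 46 = |G|. So G has 13 conjugacy classes.

Answer: 13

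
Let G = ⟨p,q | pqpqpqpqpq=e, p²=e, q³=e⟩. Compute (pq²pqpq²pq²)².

Compute successive powers of (pq²pqpq²pq²), reducing at each step:
  (pq²pqpq²pq²)²: (pq²pqpq²pq²) · p = qpqpq²pq;   (qpqpq²pq) · q² = qpqpq²p;   (qpqpq²p) · p = qpqpq²;   (qpqpq²) · q = qpqp;   (qpqp) · p = qpq;   (qpq) · q² = qp;   (qp) · p = q;   q · q² = e

Answer: e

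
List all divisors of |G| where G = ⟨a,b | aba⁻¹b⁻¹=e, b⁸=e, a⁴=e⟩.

|G| = 32 = 2⁵. By Lagrange's theorem the order of any subgroup divides 32; the divisors of 32 are 1, 2, 4, 8, 16, 32.

Answer: 1, 2, 4, 8, 16, 32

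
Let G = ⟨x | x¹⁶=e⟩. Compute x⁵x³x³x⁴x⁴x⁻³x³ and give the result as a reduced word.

Multiply left to right, reducing at each step:
  (x⁵) · x³ = x⁸
  (x⁸) · x³ = x¹¹
  (x¹¹) · x⁴ = x¹⁵
  (x¹⁵) · x⁴ = x³
  (x³) · x⁻³ = e
  e · x³ = x³

Answer: x³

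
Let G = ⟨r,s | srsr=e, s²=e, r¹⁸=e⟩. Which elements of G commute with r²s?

⟨r²s⟩ ⊆ C_G(r²s) since powers of r²s commute with r²s; so |C_G(r²s)| ≥ |⟨r²s⟩| = 2.
By orbit–stabilizer, |C_G(r²s)| = |G| / |conj. class of r²s| = 36 / 9 = 4.
The 4 elements commuting with r²s are {e, r⁹, r²s, r¹¹s}.

Answer: {e, r⁹, r²s, r¹¹s}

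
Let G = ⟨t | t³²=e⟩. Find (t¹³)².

Compute successive powers of (t¹³), reducing at each step:
  (t¹³)²: (t¹³) · t¹³ = t²⁶

Answer: t²⁶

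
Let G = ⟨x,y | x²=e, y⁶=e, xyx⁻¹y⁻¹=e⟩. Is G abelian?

Each pair of generators commutes: x·y = xy = y·x. Since the generators pairwise commute, every element of G commutes with every other, so G is abelian.

Answer: Yes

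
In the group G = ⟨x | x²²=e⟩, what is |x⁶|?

Compute successive powers until reaching e:
  (x⁶)¹ = x⁶, (x⁶)² = x¹², (x⁶)³ = x¹⁸, (x⁶)⁴ = x², (x⁶)⁵ = x⁸, (x⁶)⁶ = x¹⁴, (x⁶)⁷ = x²⁰, (x⁶)⁸ = x⁴, (x⁶)⁹ = x¹⁰, (x⁶)¹⁰ = x¹⁶, (x⁶)¹¹ = e.
The smallest positive k with (x⁶)ᵏ = e is 11.

Answer: 11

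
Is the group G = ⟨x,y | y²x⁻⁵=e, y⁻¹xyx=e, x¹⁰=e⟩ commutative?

x·y = xy but y·x = x⁴y⁻¹, so x·y ≠ y·x and G is not abelian.

Answer: No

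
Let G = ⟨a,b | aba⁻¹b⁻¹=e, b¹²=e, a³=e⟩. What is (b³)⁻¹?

The order of (b³) is 4 (smallest k with (b³)ᵏ = e), so (b³)⁻¹ = (b³)³ = b⁹.
Check: (b³) · (b⁹) → (b³) · b⁹ = e, giving e as required.

Answer: b⁹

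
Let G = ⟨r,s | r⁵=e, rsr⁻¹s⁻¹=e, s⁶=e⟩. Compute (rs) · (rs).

Compute (rs) · (rs) by multiplying left to right and reducing via the relations at each step:
  (rs) · r = r²s
  (r²s) · s = r²s²

Answer: r²s²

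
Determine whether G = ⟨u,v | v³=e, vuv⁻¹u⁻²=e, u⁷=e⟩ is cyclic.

Every cyclic group is abelian. But u·v = uv while v·u = u²v, so u·v ≠ v·u and G is not abelian. Hence G is not cyclic.

Answer: No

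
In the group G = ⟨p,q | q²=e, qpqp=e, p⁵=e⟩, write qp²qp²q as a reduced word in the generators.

Multiply left to right, reducing at each step:
  q · p² = p³q
  (p³q) · q = p³
  (p³) · p² = e
  e · q = q

Answer: q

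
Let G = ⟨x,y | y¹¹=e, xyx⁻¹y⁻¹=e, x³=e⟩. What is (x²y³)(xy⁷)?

Compute (x²y³) · (xy⁷) by multiplying left to right and reducing via the relations at each step:
  (x²y³) · x = y³
  (y³) · y⁷ = y¹⁰

Answer: y¹⁰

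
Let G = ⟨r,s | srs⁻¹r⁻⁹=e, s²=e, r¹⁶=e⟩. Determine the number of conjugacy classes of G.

The conjugacy classes (representative and size) are:
  [e] (size 1), [r⁹] (size 2), [r²] (size 1), [r³] (size 2), [r⁴] (size 1), [r¹³] (size 2), [r⁶] (size 1), [r¹⁵] (size 2), [r⁸] (size 1), [r¹⁰] (size 1), [r¹²] (size 1), [r¹⁴] (size 1), [s] (size 2), [rs] (size 2), [r²s] (size 2), [r¹¹s] (size 2), [r⁴s] (size 2), [r¹³s] (size 2), [r¹⁴s] (size 2), [r¹⁵s] (size 2).
Class equation: 1 + 2 + 1 + 2 + 1 + 2 + 1 + 2 + 1 + 1 + 1 + 1 + 2 + 2 + 2 + 2 + 2 + 2 + 2 + 2 = 32 = |G|. So G has 20 conjugacy classes.

Answer: 20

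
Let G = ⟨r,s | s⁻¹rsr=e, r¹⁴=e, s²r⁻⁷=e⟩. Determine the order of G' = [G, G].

G' = [G, G] is generated by all commutators. The generator-pair commutators are: [r, s] = r².
The subgroup they normally generate is {e, r², r⁴, r⁶, r⁸, r¹⁰, r¹²}, of order 7.
Check: |G/G'| = 28/7 = 4 is the order of the abelianisation.

Answer: 7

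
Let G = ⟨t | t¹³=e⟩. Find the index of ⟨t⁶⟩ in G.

First find ord(t⁶) by computing successive powers:
  (t⁶)¹ = t⁶, (t⁶)² = t¹², (t⁶)³ = t⁵, (t⁶)⁴ = t¹¹, (t⁶)⁵ = t⁴, (t⁶)⁶ = t¹⁰, (t⁶)⁷ = t³, (t⁶)⁸ = t⁹, (t⁶)⁹ = t², (t⁶)¹⁰ = t⁸, (t⁶)¹¹ = t, (t⁶)¹² = t⁷, (t⁶)¹³ = e.
So |⟨t⁶⟩| = ord(t⁶) = 13. With |G| = 13, by Lagrange [G : ⟨t⁶⟩] = 13/13 = 1.

Answer: 1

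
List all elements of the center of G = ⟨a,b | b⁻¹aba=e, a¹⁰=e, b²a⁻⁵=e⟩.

An element z ∈ Z(G) iff z commutes with every generator.
For example a⁵ is central: (a⁵)·a = a⁶ = a·(a⁵); (a⁵)·b = b⁻¹ = b·(a⁵).
Whereas a ∉ Z(G) since a·b = ab ≠ a⁴b⁻¹ = b·a.
Checking each of the 20 elements this way gives Z(G) = {e, a⁵}, of order 2.

Answer: {e, a⁵}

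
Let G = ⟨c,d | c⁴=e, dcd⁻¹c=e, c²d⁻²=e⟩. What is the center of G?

An element z ∈ Z(G) iff z commutes with every generator.
For example c² is central: (c²)·c = c³ = c·(c²); (c²)·d = d⁻¹ = d·(c²).
Whereas c ∉ Z(G) since c·d = cd ≠ cd⁻¹ = d·c.
Checking each of the 8 elements this way gives Z(G) = {e, c²}, of order 2.

Answer: {e, c²}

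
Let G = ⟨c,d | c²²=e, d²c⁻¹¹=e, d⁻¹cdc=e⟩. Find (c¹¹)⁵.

Compute successive powers of (c¹¹), reducing at each step:
  (c¹¹)²: (c¹¹) · c¹¹ = e
  (c¹¹)³: e · c¹¹ = c¹¹
  (c¹¹)⁴: (c¹¹) · c¹¹ = e
  (c¹¹)⁵: e · c¹¹ = c¹¹

Answer: c¹¹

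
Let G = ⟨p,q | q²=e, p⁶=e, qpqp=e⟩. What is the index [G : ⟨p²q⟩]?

First find ord(p²q) by computing successive powers:
  (p²q)¹ = p²q, (p²q)² = e.
So |⟨p²q⟩| = ord(p²q) = 2. With |G| = 12, by Lagrange [G : ⟨p²q⟩] = 12/2 = 6.

Answer: 6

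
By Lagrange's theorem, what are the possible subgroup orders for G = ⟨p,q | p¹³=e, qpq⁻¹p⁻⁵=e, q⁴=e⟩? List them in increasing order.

|G| = 52 = 2² · 13. By Lagrange's theorem the order of any subgroup divides 52; the divisors of 52 are 1, 2, 4, 13, 26, 52.

Answer: 1, 2, 4, 13, 26, 52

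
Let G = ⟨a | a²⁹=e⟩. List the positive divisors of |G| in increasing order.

|G| = 29 = 29. By Lagrange's theorem the order of any subgroup divides 29; the divisors of 29 are 1, 29.

Answer: 1, 29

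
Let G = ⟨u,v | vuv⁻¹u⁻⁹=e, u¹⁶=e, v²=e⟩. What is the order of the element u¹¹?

Compute successive powers until reaching e:
  (u¹¹)¹ = u¹¹, (u¹¹)² = u⁶, (u¹¹)³ = u, (u¹¹)⁴ = u¹², (u¹¹)⁵ = u⁷, (u¹¹)⁶ = u², (u¹¹)⁷ = u¹³, (u¹¹)⁸ = u⁸, (u¹¹)⁹ = u³, (u¹¹)¹⁰ = u¹⁴, (u¹¹)¹¹ = u⁹, (u¹¹)¹² = u⁴, (u¹¹)¹³ = u¹⁵, (u¹¹)¹⁴ = u¹⁰, (u¹¹)¹⁵ = u⁵, (u¹¹)¹⁶ = e.
The smallest positive k with (u¹¹)ᵏ = e is 16.

Answer: 16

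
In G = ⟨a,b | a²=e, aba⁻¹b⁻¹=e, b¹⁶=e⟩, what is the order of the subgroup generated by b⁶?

|⟨b⁶⟩| equals the order of b⁶. Compute successive powers until reaching e:
  (b⁶)¹ = b⁶, (b⁶)² = b¹², (b⁶)³ = b², (b⁶)⁴ = b⁸, (b⁶)⁵ = b¹⁴, (b⁶)⁶ = b⁴, (b⁶)⁷ = b¹⁰, (b⁶)⁸ = e.
The smallest positive k with (b⁶)ᵏ = e is 8, so |⟨b⁶⟩| = 8.

Answer: 8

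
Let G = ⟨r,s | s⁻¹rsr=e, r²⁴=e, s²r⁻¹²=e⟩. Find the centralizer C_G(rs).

⟨rs⟩ ⊆ C_G(rs) since powers of rs commute with rs; so |C_G(rs)| ≥ |⟨rs⟩| = 4.
By orbit–stabilizer, |C_G(rs)| = |G| / |conj. class of rs| = 48 / 12 = 4.
The 4 elements commuting with rs are {e, r¹², rs, rs⁻¹}.

Answer: {e, r¹², rs, rs⁻¹}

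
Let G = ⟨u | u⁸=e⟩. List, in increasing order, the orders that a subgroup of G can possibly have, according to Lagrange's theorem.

|G| = 8 = 2³. By Lagrange's theorem the order of any subgroup divides 8; the divisors of 8 are 1, 2, 4, 8.

Answer: 1, 2, 4, 8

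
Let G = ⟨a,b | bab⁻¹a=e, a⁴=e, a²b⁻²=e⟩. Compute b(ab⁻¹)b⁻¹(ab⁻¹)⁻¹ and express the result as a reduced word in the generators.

[b, (ab⁻¹)] = b·(ab⁻¹)·b⁻¹·(ab⁻¹)⁻¹.
  b · (ab⁻¹) = a³
  (a³) · (b⁻¹) = ab
  (ab) · (ab) = a²

Answer: a²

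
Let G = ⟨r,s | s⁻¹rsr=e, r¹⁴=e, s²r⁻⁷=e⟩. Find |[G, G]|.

G' = [G, G] is generated by all commutators. The generator-pair commutators are: [r, s] = r².
The subgroup they normally generate is {e, r², r⁴, r⁶, r⁸, r¹⁰, r¹²}, of order 7.
Check: |G/G'| = 28/7 = 4 is the order of the abelianisation.

Answer: 7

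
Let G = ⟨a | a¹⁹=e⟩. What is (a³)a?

Compute (a³) · a by multiplying left to right and reducing via the relations at each step:
  (a³) · a = a⁴

Answer: a⁴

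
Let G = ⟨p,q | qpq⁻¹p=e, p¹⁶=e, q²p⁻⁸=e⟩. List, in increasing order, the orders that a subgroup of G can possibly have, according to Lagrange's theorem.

|G| = 32 = 2⁵. By Lagrange's theorem the order of any subgroup divides 32; the divisors of 32 are 1, 2, 4, 8, 16, 32.

Answer: 1, 2, 4, 8, 16, 32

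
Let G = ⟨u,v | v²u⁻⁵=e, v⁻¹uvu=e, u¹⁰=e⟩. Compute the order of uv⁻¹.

Compute successive powers until reaching e:
  (uv⁻¹)¹ = uv⁻¹, (uv⁻¹)² = u⁵, (uv⁻¹)³ = uv, (uv⁻¹)⁴ = e.
The smallest positive k with (uv⁻¹)ᵏ = e is 4.

Answer: 4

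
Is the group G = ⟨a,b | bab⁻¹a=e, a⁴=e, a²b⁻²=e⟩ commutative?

a·b = ab but b·a = ab⁻¹, so a·b ≠ b·a and G is not abelian.

Answer: No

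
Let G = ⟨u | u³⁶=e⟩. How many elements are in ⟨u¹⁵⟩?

|⟨u¹⁵⟩| equals the order of u¹⁵. Compute successive powers until reaching e:
  (u¹⁵)¹ = u¹⁵, (u¹⁵)² = u³⁰, (u¹⁵)³ = u⁹, (u¹⁵)⁴ = u²⁴, (u¹⁵)⁵ = u³, (u¹⁵)⁶ = u¹⁸, (u¹⁵)⁷ = u³³, (u¹⁵)⁸ = u¹², (u¹⁵)⁹ = u²⁷, (u¹⁵)¹⁰ = u⁶, (u¹⁵)¹¹ = u²¹, (u¹⁵)¹² = e.
The smallest positive k with (u¹⁵)ᵏ = e is 12, so |⟨u¹⁵⟩| = 12.

Answer: 12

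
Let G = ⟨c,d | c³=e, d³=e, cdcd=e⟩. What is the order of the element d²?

Compute successive powers until reaching e:
  (d²)¹ = d², (d²)² = d, (d²)³ = e.
The smallest positive k with (d²)ᵏ = e is 3.

Answer: 3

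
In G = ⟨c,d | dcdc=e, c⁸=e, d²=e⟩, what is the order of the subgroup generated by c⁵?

|⟨c⁵⟩| equals the order of c⁵. Compute successive powers until reaching e:
  (c⁵)¹ = c⁵, (c⁵)² = c², (c⁵)³ = c⁷, (c⁵)⁴ = c⁴, (c⁵)⁵ = c, (c⁵)⁶ = c⁶, (c⁵)⁷ = c³, (c⁵)⁸ = e.
The smallest positive k with (c⁵)ᵏ = e is 8, so |⟨c⁵⟩| = 8.

Answer: 8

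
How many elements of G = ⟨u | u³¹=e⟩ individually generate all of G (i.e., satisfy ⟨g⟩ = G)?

G is cyclic of order 31. An element generates G iff its order is 31, and a cyclic group of order 31 has exactly φ(31) = 30 such elements.

Answer: 30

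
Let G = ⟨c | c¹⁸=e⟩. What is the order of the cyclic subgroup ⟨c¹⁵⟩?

|⟨c¹⁵⟩| equals the order of c¹⁵. Compute successive powers until reaching e:
  (c¹⁵)¹ = c¹⁵, (c¹⁵)² = c¹², (c¹⁵)³ = c⁹, (c¹⁵)⁴ = c⁶, (c¹⁵)⁵ = c³, (c¹⁵)⁶ = e.
The smallest positive k with (c¹⁵)ᵏ = e is 6, so |⟨c¹⁵⟩| = 6.

Answer: 6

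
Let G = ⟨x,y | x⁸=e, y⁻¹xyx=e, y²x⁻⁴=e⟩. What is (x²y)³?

Compute successive powers of (x²y), reducing at each step:
  (x²y)²: (x²y) · x² = y;   y · y = x⁴
  (x²y)³: (x⁴) · x² = x⁶;   (x⁶) · y = x²y⁻¹

Answer: x²y⁻¹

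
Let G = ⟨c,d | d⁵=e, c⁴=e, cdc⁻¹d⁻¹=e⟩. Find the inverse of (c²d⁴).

The order of (c²d⁴) is 10 (smallest k with (c²d⁴)ᵏ = e), so (c²d⁴)⁻¹ = (c²d⁴)⁹ = c²d.
Check: (c²d⁴) · (c²d) → (c²d⁴) · c² = d⁴;   (d⁴) · d = e, giving e as required.

Answer: c²d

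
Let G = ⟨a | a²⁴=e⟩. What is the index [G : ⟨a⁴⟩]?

First find ord(a⁴) by computing successive powers:
  (a⁴)¹ = a⁴, (a⁴)² = a⁸, (a⁴)³ = a¹², (a⁴)⁴ = a¹⁶, (a⁴)⁵ = a²⁰, (a⁴)⁶ = e.
So |⟨a⁴⟩| = ord(a⁴) = 6. With |G| = 24, by Lagrange [G : ⟨a⁴⟩] = 24/6 = 4.

Answer: 4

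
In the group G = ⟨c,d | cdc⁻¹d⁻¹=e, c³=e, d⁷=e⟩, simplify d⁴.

Compute successive powers of d, reducing at each step:
  d²: d · d = d²
  d³: (d²) · d = d³
  d⁴: (d³) · d = d⁴

Answer: d⁴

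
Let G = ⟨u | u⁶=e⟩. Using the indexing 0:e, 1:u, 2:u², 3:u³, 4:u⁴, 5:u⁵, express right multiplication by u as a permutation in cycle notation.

(0 1 2 3 4 5)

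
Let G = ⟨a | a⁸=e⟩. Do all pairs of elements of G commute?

G has a single generator, so G is cyclic and hence abelian.

Answer: Yes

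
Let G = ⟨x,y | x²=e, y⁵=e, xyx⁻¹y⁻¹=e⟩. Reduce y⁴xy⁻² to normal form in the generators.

Multiply left to right, reducing at each step:
  (y⁴) · x = xy⁴
  (xy⁴) · y⁻² = xy²

Answer: xy²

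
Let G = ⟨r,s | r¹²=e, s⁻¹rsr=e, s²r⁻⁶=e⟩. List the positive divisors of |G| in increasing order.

|G| = 24 = 2³ · 3. By Lagrange's theorem the order of any subgroup divides 24; the divisors of 24 are 1, 2, 3, 4, 6, 8, 12, 24.

Answer: 1, 2, 3, 4, 6, 8, 12, 24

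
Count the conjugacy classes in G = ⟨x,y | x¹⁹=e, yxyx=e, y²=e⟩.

The conjugacy classes (representative and size) are:
  [e] (size 1), [x¹⁸] (size 2), [x²] (size 2), [x¹⁶] (size 2), [x⁴] (size 2), [x¹⁴] (size 2), [x¹³] (size 2), [x¹²] (size 2), [x⁸] (size 2), [x⁹] (size 2), [y] (size 19).
Class equation: 1 + 2 + 2 + 2 + 2 + 2 + 2 + 2 + 2 + 2 + 19 = 38 = |G|. So G has 11 conjugacy classes.

Answer: 11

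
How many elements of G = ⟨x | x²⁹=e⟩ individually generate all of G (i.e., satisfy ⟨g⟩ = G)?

G is cyclic of order 29. An element generates G iff its order is 29, and a cyclic group of order 29 has exactly φ(29) = 28 such elements.

Answer: 28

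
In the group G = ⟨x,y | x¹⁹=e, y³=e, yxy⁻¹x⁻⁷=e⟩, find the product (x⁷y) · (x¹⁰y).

Compute (x⁷y) · (x¹⁰y) by multiplying left to right and reducing via the relations at each step:
  (x⁷y) · x¹⁰ = xy
  (xy) · y = xy²

Answer: xy²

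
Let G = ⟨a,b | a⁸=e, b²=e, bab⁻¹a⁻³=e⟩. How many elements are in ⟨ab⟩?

|⟨ab⟩| equals the order of ab. Compute successive powers until reaching e:
  (ab)¹ = ab, (ab)² = a⁴, (ab)³ = a⁵b, (ab)⁴ = e.
The smallest positive k with (ab)ᵏ = e is 4, so |⟨ab⟩| = 4.

Answer: 4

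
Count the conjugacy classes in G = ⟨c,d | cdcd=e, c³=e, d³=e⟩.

The conjugacy classes (representative and size) are:
  [e] (size 1), [dc²] (size 4), [d²c] (size 4), [c²d²] (size 3).
Class equation: 1 + 4 + 4 + 3 = 12 = |G|. So G has 4 conjugacy classes.

Answer: 4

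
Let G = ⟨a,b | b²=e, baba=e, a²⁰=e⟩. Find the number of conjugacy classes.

The conjugacy classes (representative and size) are:
  [e] (size 1), [a] (size 2), [a¹⁸] (size 2), [a³] (size 2), [a⁴] (size 2), [a¹⁵] (size 2), [a¹⁴] (size 2), [a⁷] (size 2), [a¹²] (size 2), [a¹¹] (size 2), [a¹⁰] (size 1), [a¹⁸b] (size 10), [a⁵b] (size 10).
Class equation: 1 + 2 + 2 + 2 + 2 + 2 + 2 + 2 + 2 + 2 + 1 + 10 + 10 = 40 = |G|. So G has 13 conjugacy classes.

Answer: 13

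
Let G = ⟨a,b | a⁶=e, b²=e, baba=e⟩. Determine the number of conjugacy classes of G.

The conjugacy classes (representative and size) are:
  [e] (size 1), [a⁵] (size 2), [a⁴] (size 2), [a³] (size 1), [b] (size 3), [a³b] (size 3).
Class equation: 1 + 2 + 2 + 1 + 3 + 3 = 12 = |G|. So G has 6 conjugacy classes.

Answer: 6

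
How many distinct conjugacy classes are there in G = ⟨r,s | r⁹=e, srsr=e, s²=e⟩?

The conjugacy classes (representative and size) are:
  [e] (size 1), [r⁸] (size 2), [r⁷] (size 2), [r⁶] (size 2), [r⁵] (size 2), [r⁴s] (size 9).
Class equation: 1 + 2 + 2 + 2 + 2 + 9 = 18 = |G|. So G has 6 conjugacy classes.

Answer: 6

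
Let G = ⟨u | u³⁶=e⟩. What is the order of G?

G is generated by a single element, so G is cyclic. The relator gives u³⁶ = e and no smaller power is forced to be e, so the 36 powers {e, u, u², u³, u⁴, u⁵, u⁶, u⁷, u⁸, u⁹, u²², u²³, u²¹, u²⁰, u²⁴, u²⁵, u²⁶, u²⁷, u²⁸, u²⁹, u³², u³³, u³¹, u³⁰, u³⁴, u³⁵, u¹², u¹³, u¹¹, u¹⁰, u¹⁴, u¹⁵, u¹⁶, u¹⁷, u¹⁸, u¹⁹} are distinct. Hence |G| = 36.

Answer: 36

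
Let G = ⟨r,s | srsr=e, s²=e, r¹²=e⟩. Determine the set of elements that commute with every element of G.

An element z ∈ Z(G) iff z commutes with every generator.
For example r⁶ is central: (r⁶)·r = r⁷ = r·(r⁶); (r⁶)·s = r⁶s = s·(r⁶).
Whereas r ∉ Z(G) since r·s = rs ≠ r¹¹s = s·r.
Checking each of the 24 elements this way gives Z(G) = {e, r⁶}, of order 2.

Answer: {e, r⁶}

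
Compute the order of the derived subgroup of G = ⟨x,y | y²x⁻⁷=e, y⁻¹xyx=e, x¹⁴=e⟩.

G' = [G, G] is generated by all commutators. The generator-pair commutators are: [x, y] = x².
The subgroup they normally generate is {e, x², x⁴, x⁶, x⁸, x¹⁰, x¹²}, of order 7.
Check: |G/G'| = 28/7 = 4 is the order of the abelianisation.

Answer: 7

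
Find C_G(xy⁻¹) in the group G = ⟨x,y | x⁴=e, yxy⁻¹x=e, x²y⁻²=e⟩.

⟨xy⁻¹⟩ ⊆ C_G(xy⁻¹) since powers of xy⁻¹ commute with xy⁻¹; so |C_G(xy⁻¹)| ≥ |⟨xy⁻¹⟩| = 4.
By orbit–stabilizer, |C_G(xy⁻¹)| = |G| / |conj. class of xy⁻¹| = 8 / 2 = 4.
The 4 elements commuting with xy⁻¹ are {e, x², xy⁻¹, xy}.

Answer: {e, x², xy⁻¹, xy}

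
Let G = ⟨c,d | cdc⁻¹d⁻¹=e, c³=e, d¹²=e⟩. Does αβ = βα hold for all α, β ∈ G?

Each pair of generators commutes: c·d = cd = d·c. Since the generators pairwise commute, every element of G commutes with every other, so G is abelian.

Answer: Yes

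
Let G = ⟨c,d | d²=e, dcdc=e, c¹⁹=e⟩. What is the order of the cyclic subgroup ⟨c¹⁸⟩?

|⟨c¹⁸⟩| equals the order of c¹⁸. Compute successive powers until reaching e:
  (c¹⁸)¹ = c¹⁸, (c¹⁸)² = c¹⁷, (c¹⁸)³ = c¹⁶, (c¹⁸)⁴ = c¹⁵, (c¹⁸)⁵ = c¹⁴, (c¹⁸)⁶ = c¹³, (c¹⁸)⁷ = c¹², (c¹⁸)⁸ = c¹¹, (c¹⁸)⁹ = c¹⁰, (c¹⁸)¹⁰ = c⁹, (c¹⁸)¹¹ = c⁸, (c¹⁸)¹² = c⁷, (c¹⁸)¹³ = c⁶, (c¹⁸)¹⁴ = c⁵, (c¹⁸)¹⁵ = c⁴, (c¹⁸)¹⁶ = c³, (c¹⁸)¹⁷ = c², (c¹⁸)¹⁸ = c, (c¹⁸)¹⁹ = e.
The smallest positive k with (c¹⁸)ᵏ = e is 19, so |⟨c¹⁸⟩| = 19.

Answer: 19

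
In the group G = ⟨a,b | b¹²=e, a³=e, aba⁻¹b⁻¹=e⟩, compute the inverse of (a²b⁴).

The order of (a²b⁴) is 3 (smallest k with (a²b⁴)ᵏ = e), so (a²b⁴)⁻¹ = (a²b⁴)² = ab⁸.
Check: (a²b⁴) · (ab⁸) → (a²b⁴) · a = b⁴;   (b⁴) · b⁸ = e, giving e as required.

Answer: ab⁸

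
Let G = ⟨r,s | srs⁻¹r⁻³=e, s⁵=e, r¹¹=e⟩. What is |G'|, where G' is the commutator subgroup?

G' = [G, G] is generated by all commutators. The generator-pair commutators are: [r, s] = r⁹.
The subgroup they normally generate is {e, r, r², r³, r⁴, r⁵, r⁶, r⁷, r⁸, r⁹, r¹⁰}, of order 11.
Check: |G/G'| = 55/11 = 5 is the order of the abelianisation.

Answer: 11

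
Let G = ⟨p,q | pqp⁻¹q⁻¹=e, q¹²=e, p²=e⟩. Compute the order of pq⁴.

Compute successive powers until reaching e:
  (pq⁴)¹ = pq⁴, (pq⁴)² = q⁸, (pq⁴)³ = p, (pq⁴)⁴ = q⁴, (pq⁴)⁵ = pq⁸, (pq⁴)⁶ = e.
The smallest positive k with (pq⁴)ᵏ = e is 6.

Answer: 6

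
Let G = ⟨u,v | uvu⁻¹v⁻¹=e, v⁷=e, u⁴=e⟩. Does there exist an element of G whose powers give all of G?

|G| = 28. The element uv has order 28 (its powers give 28 distinct elements), so ⟨uv⟩ = G and G is cyclic.

Answer: Yes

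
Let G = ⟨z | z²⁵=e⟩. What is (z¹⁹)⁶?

Compute successive powers of (z¹⁹), reducing at each step:
  (z¹⁹)²: (z¹⁹) · z¹⁹ = z¹³
  (z¹⁹)³: (z¹³) · z¹⁹ = z⁷
  (z¹⁹)⁴: (z⁷) · z¹⁹ = z
  (z¹⁹)⁵: z · z¹⁹ = z²⁰
  (z¹⁹)⁶: (z²⁰) · z¹⁹ = z¹⁴

Answer: z¹⁴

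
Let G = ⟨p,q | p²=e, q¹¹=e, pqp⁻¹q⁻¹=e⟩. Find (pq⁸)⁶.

Compute successive powers of (pq⁸), reducing at each step:
  (pq⁸)²: (pq⁸) · p = q⁸;   (q⁸) · q⁸ = q⁵
  (pq⁸)³: (q⁵) · p = pq⁵;   (pq⁵) · q⁸ = pq²
  (pq⁸)⁴: (pq²) · p = q²;   (q²) · q⁸ = q¹⁰
  (pq⁸)⁵: (q¹⁰) · p = pq¹⁰;   (pq¹⁰) · q⁸ = pq⁷
  (pq⁸)⁶: (pq⁷) · p = q⁷;   (q⁷) · q⁸ = q⁴

Answer: q⁴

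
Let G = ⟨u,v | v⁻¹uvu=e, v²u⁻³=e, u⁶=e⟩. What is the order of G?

Enumerate words in the generators, reducing via the relations: the distinct elements are
  {e, u, v, uv, u², u³, u⁴, u⁵, u²v, v⁻¹, uv⁻¹, u²v⁻¹}.
No further products give new elements, so |G| = 12.

Answer: 12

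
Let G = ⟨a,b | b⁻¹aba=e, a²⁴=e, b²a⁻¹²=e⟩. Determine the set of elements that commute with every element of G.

An element z ∈ Z(G) iff z commutes with every generator.
For example a¹² is central: (a¹²)·a = a¹³ = a·(a¹²); (a¹²)·b = b⁻¹ = b·(a¹²).
Whereas a ∉ Z(G) since a·b = ab ≠ a¹¹b⁻¹ = b·a.
Checking each of the 48 elements this way gives Z(G) = {e, a¹²}, of order 2.

Answer: {e, a¹²}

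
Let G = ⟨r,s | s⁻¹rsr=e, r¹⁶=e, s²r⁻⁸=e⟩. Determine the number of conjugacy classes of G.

The conjugacy classes (representative and size) are:
  [e] (size 1), [r] (size 2), [r¹⁴] (size 2), [r³] (size 2), [r¹²] (size 2), [r⁵] (size 2), [r¹⁰] (size 2), [r⁷] (size 2), [r⁸] (size 1), [r⁶s] (size 8), [r³s⁻¹] (size 8).
Class equation: 1 + 2 + 2 + 2 + 2 + 2 + 2 + 2 + 1 + 8 + 8 = 32 = |G|. So G has 11 conjugacy classes.

Answer: 11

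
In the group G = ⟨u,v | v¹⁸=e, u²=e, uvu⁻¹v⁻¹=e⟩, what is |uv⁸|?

Compute successive powers until reaching e:
  (uv⁸)¹ = uv⁸, (uv⁸)² = v¹⁶, (uv⁸)³ = uv⁶, (uv⁸)⁴ = v¹⁴, (uv⁸)⁵ = uv⁴, (uv⁸)⁶ = v¹², (uv⁸)⁷ = uv², (uv⁸)⁸ = v¹⁰, (uv⁸)⁹ = u, (uv⁸)¹⁰ = v⁸, (uv⁸)¹¹ = uv¹⁶, (uv⁸)¹² = v⁶, (uv⁸)¹³ = uv¹⁴, (uv⁸)¹⁴ = v⁴, (uv⁸)¹⁵ = uv¹², (uv⁸)¹⁶ = v², (uv⁸)¹⁷ = uv¹⁰, (uv⁸)¹⁸ = e.
The smallest positive k with (uv⁸)ᵏ = e is 18.

Answer: 18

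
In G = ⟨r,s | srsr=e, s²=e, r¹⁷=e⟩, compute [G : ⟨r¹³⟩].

First find ord(r¹³) by computing successive powers:
  (r¹³)¹ = r¹³, (r¹³)² = r⁹, (r¹³)³ = r⁵, (r¹³)⁴ = r, (r¹³)⁵ = r¹⁴, (r¹³)⁶ = r¹⁰, (r¹³)⁷ = r⁶, (r¹³)⁸ = r², (r¹³)⁹ = r¹⁵, (r¹³)¹⁰ = r¹¹, (r¹³)¹¹ = r⁷, (r¹³)¹² = r³, (r¹³)¹³ = r¹⁶, (r¹³)¹⁴ = r¹², (r¹³)¹⁵ = r⁸, (r¹³)¹⁶ = r⁴, (r¹³)¹⁷ = e.
So |⟨r¹³⟩| = ord(r¹³) = 17. With |G| = 34, by Lagrange [G : ⟨r¹³⟩] = 34/17 = 2.

Answer: 2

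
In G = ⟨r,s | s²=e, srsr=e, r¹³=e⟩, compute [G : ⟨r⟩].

First find ord(r) by computing successive powers:
  r¹ = r, r² = r², r³ = r³, r⁴ = r⁴, r⁵ = r⁵, r⁶ = r⁶, r⁷ = r⁷, r⁸ = r⁸, r⁹ = r⁹, r¹⁰ = r¹⁰, r¹¹ = r¹¹, r¹² = r¹², r¹³ = e.
So |⟨r⟩| = ord(r) = 13. With |G| = 26, by Lagrange [G : ⟨r⟩] = 26/13 = 2.

Answer: 2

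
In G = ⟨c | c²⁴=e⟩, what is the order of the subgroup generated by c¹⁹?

|⟨c¹⁹⟩| equals the order of c¹⁹. Compute successive powers until reaching e:
  (c¹⁹)¹ = c¹⁹, (c¹⁹)² = c¹⁴, (c¹⁹)³ = c⁹, (c¹⁹)⁴ = c⁴, (c¹⁹)⁵ = c²³, (c¹⁹)⁶ = c¹⁸, (c¹⁹)⁷ = c¹³, (c¹⁹)⁸ = c⁸, (c¹⁹)⁹ = c³, (c¹⁹)¹⁰ = c²², (c¹⁹)¹¹ = c¹⁷, (c¹⁹)¹² = c¹², (c¹⁹)¹³ = c⁷, (c¹⁹)¹⁴ = c², (c¹⁹)¹⁵ = c²¹, (c¹⁹)¹⁶ = c¹⁶, (c¹⁹)¹⁷ = c¹¹, (c¹⁹)¹⁸ = c⁶, (c¹⁹)¹⁹ = c, (c¹⁹)²⁰ = c²⁰, (c¹⁹)²¹ = c¹⁵, (c¹⁹)²² = c¹⁰, (c¹⁹)²³ = c⁵, (c¹⁹)²⁴ = e.
The smallest positive k with (c¹⁹)ᵏ = e is 24, so |⟨c¹⁹⟩| = 24.

Answer: 24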